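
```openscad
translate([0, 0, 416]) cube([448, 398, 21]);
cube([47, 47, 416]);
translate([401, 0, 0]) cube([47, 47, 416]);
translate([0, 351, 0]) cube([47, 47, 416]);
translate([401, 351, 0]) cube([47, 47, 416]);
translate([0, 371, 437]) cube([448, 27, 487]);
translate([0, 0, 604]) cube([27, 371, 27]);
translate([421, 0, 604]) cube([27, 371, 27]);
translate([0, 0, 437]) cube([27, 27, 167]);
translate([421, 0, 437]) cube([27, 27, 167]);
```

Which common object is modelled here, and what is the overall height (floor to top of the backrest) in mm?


A chair. The overall height is 924 mm.

A slab on four corner posts with a tall panel at the back — a chair. The seat slab sits at z = 416 with thickness 21, and the 487 mm backrest starts at the seat top, so the overall height is 416 + 21 + 487 = 924 mm.


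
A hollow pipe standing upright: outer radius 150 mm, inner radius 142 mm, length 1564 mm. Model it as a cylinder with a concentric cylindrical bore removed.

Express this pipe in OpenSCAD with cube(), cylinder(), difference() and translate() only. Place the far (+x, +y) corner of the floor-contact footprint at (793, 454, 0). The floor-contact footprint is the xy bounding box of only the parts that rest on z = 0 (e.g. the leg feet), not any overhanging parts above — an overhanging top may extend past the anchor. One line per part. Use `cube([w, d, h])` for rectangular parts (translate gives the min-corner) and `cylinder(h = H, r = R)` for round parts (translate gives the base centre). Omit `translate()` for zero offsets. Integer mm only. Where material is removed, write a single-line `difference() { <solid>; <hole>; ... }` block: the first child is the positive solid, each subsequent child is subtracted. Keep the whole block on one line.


difference() { translate([643, 304, 0]) cylinder(h = 1564, r = 150); translate([643, 304, 0]) cylinder(h = 1564, r = 142); }


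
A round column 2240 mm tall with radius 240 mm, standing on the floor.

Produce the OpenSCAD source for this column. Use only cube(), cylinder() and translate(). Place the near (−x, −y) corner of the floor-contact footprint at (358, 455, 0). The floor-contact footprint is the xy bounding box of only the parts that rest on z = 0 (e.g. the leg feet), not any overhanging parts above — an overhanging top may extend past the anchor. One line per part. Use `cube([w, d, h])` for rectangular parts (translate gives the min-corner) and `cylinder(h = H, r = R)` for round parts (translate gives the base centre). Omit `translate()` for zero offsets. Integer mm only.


translate([598, 695, 0]) cylinder(h = 2240, r = 240);


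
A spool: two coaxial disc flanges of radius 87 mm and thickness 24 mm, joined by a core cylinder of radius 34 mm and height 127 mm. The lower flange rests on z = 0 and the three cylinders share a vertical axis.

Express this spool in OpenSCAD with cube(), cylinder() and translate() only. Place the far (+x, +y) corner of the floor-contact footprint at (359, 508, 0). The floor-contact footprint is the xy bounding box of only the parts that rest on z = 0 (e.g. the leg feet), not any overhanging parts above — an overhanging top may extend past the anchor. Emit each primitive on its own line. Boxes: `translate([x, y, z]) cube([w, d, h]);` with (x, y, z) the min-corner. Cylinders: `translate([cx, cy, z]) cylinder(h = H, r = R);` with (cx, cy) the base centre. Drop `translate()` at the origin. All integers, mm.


translate([272, 421, 0]) cylinder(h = 24, r = 87);
translate([272, 421, 24]) cylinder(h = 127, r = 34);
translate([272, 421, 151]) cylinder(h = 24, r = 87);


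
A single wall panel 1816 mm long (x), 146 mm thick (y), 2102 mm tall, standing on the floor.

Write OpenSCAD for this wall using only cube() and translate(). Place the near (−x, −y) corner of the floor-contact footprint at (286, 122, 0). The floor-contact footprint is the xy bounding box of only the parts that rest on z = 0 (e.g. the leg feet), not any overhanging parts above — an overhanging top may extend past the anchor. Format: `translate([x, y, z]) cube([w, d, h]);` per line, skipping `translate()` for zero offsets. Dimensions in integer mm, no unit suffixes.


translate([286, 122, 0]) cube([1816, 146, 2102]);


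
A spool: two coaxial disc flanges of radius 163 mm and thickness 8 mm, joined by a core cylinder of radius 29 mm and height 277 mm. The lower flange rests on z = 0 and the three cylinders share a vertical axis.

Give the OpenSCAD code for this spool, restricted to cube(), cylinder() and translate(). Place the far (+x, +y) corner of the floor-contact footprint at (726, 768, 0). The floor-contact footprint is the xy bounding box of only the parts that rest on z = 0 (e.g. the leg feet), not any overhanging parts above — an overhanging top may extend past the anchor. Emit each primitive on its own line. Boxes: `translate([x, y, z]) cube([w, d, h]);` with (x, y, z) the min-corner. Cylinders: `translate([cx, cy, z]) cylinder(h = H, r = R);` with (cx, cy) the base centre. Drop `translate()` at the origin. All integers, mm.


translate([563, 605, 0]) cylinder(h = 8, r = 163);
translate([563, 605, 8]) cylinder(h = 277, r = 29);
translate([563, 605, 285]) cylinder(h = 8, r = 163);


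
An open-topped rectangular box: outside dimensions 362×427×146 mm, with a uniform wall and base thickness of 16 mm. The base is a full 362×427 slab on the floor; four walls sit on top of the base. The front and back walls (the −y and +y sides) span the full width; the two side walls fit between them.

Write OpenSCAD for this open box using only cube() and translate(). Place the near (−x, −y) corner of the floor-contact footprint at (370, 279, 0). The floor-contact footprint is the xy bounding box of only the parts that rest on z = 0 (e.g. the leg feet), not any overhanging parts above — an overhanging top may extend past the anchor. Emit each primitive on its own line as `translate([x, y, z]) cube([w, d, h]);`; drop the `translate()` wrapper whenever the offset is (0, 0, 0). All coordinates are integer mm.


translate([370, 279, 0]) cube([362, 427, 16]);
translate([370, 279, 16]) cube([362, 16, 130]);
translate([370, 690, 16]) cube([362, 16, 130]);
translate([370, 295, 16]) cube([16, 395, 130]);
translate([716, 295, 16]) cube([16, 395, 130]);


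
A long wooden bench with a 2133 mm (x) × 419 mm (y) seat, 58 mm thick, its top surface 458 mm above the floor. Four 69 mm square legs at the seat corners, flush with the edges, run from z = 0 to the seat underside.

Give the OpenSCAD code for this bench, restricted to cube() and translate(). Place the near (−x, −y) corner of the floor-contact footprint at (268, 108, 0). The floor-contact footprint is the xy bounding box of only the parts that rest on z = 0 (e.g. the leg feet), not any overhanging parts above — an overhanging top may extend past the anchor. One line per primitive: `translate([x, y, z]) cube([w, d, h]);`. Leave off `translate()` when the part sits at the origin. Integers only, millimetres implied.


translate([268, 108, 400]) cube([2133, 419, 58]);
translate([268, 108, 0]) cube([69, 69, 400]);
translate([268, 458, 0]) cube([69, 69, 400]);
translate([2332, 108, 0]) cube([69, 69, 400]);
translate([2332, 458, 0]) cube([69, 69, 400]);


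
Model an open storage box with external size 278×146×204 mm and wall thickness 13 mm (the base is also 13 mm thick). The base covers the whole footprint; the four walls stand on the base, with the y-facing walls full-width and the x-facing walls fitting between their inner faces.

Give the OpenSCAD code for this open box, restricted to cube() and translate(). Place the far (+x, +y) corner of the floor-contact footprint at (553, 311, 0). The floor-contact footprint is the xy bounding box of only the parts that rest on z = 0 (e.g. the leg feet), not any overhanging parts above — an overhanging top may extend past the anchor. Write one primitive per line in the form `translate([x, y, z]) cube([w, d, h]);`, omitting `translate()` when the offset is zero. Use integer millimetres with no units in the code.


translate([275, 165, 0]) cube([278, 146, 13]);
translate([275, 165, 13]) cube([278, 13, 191]);
translate([275, 298, 13]) cube([278, 13, 191]);
translate([275, 178, 13]) cube([13, 120, 191]);
translate([540, 178, 13]) cube([13, 120, 191]);


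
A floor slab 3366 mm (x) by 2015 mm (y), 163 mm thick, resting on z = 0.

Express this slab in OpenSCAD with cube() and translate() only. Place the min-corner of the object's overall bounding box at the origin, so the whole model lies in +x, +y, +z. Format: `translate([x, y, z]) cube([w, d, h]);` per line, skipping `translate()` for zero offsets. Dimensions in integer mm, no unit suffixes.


cube([3366, 2015, 163]);


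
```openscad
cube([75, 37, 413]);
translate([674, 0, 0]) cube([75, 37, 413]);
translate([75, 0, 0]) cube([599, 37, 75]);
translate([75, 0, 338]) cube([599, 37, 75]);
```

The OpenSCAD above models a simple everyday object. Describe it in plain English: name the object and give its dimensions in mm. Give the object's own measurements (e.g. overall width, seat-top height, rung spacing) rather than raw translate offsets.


A rectangular picture frame lying in the x–z plane (depth along y). The opening is 599 mm wide (x) by 263 mm tall (z), surrounded by a border 75 mm wide on all four sides. The frame is 37 mm deep and is made of two full-height vertical stiles with two horizontal rails fitted between them.


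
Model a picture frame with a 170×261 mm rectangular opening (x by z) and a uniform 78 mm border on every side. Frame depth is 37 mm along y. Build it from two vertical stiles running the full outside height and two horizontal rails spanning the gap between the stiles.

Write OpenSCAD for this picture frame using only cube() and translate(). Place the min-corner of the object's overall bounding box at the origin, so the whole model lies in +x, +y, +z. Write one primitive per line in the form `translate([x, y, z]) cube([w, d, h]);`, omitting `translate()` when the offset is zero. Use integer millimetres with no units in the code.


cube([78, 37, 417]);
translate([248, 0, 0]) cube([78, 37, 417]);
translate([78, 0, 0]) cube([170, 37, 78]);
translate([78, 0, 339]) cube([170, 37, 78]);


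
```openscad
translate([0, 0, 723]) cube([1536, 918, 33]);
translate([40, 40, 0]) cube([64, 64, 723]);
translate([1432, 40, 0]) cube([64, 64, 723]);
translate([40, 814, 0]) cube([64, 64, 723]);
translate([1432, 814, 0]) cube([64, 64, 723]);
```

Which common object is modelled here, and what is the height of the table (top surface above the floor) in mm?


A table. The table height is 756 mm.

A 1536×918×33 slab sits at z = 723 on four 64 mm square posts — a table. The top surface is at 723 + 33 = 756 mm.


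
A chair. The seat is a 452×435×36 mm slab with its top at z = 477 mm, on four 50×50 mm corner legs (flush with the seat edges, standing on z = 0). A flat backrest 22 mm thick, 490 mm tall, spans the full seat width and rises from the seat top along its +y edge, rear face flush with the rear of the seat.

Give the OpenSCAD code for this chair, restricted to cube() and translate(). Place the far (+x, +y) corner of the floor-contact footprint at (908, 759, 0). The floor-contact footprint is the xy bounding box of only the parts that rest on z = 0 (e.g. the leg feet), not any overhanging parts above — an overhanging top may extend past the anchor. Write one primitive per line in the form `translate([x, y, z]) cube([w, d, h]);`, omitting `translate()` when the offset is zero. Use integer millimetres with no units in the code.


// leg_h = 477 - 36 = 441
translate([456, 324, 441]) cube([452, 435, 36]);
translate([456, 324, 0]) cube([50, 50, 441]);
translate([858, 324, 0]) cube([50, 50, 441]);
translate([456, 709, 0]) cube([50, 50, 441]);
translate([858, 709, 0]) cube([50, 50, 441]);
translate([456, 737, 477]) cube([452, 22, 490]);


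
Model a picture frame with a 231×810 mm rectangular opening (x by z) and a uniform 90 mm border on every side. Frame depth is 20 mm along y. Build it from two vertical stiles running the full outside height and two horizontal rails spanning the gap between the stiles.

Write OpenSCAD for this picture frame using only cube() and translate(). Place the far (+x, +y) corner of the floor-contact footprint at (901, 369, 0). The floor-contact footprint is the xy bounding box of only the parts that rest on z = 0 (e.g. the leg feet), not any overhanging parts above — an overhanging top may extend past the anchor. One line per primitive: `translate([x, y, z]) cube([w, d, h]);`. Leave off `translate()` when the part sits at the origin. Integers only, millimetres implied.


translate([490, 349, 0]) cube([90, 20, 990]);
translate([811, 349, 0]) cube([90, 20, 990]);
translate([580, 349, 0]) cube([231, 20, 90]);
translate([580, 349, 900]) cube([231, 20, 90]);


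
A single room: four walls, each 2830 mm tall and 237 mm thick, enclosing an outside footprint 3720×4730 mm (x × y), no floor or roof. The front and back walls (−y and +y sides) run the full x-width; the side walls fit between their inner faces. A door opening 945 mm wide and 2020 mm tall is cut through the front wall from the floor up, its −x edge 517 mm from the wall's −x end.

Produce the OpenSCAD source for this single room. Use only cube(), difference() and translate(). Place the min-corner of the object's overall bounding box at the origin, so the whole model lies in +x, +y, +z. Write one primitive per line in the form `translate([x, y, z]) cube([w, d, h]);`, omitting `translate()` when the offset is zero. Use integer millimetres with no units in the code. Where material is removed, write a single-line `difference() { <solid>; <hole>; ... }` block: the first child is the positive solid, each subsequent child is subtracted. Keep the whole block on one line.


difference() { cube([3720, 237, 2830]); translate([517, 0, 0]) cube([945, 237, 2020]); }
translate([0, 4493, 0]) cube([3720, 237, 2830]);
translate([0, 237, 0]) cube([237, 4256, 2830]);
translate([3483, 237, 0]) cube([237, 4256, 2830]);


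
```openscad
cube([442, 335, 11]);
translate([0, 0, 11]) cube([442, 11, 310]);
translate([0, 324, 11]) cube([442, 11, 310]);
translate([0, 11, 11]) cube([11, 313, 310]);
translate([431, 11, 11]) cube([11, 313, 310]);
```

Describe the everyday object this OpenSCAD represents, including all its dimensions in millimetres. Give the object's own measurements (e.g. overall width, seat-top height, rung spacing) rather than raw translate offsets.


An open-topped rectangular box: outside dimensions 442×335×321 mm, with a uniform wall and base thickness of 11 mm. The base is a full 442×335 slab on the floor; four walls sit on top of the base. The front and back walls (the −y and +y sides) span the full width; the two side walls fit between them.


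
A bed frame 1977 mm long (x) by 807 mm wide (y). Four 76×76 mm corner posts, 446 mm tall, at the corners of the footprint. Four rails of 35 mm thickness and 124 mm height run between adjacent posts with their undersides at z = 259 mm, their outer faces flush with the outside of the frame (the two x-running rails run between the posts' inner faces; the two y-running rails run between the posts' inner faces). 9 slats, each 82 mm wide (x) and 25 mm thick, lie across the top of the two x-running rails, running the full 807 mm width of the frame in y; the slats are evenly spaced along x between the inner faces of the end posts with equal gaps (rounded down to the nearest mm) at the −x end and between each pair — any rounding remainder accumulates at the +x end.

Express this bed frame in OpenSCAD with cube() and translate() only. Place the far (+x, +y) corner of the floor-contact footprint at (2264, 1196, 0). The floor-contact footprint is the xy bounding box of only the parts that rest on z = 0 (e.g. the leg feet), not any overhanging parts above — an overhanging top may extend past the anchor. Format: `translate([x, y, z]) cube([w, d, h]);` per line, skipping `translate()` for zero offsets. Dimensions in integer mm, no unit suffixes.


translate([287, 389, 0]) cube([76, 76, 446]);
translate([287, 1120, 0]) cube([76, 76, 446]);
translate([2188, 389, 0]) cube([76, 76, 446]);
translate([2188, 1120, 0]) cube([76, 76, 446]);
translate([363, 389, 259]) cube([1825, 35, 124]);
translate([363, 1161, 259]) cube([1825, 35, 124]);
translate([287, 465, 259]) cube([35, 655, 124]);
translate([2229, 465, 259]) cube([35, 655, 124]);
translate([471, 389, 383]) cube([82, 807, 25]);
translate([661, 389, 383]) cube([82, 807, 25]);
translate([851, 389, 383]) cube([82, 807, 25]);
translate([1041, 389, 383]) cube([82, 807, 25]);
translate([1231, 389, 383]) cube([82, 807, 25]);
translate([1421, 389, 383]) cube([82, 807, 25]);
translate([1611, 389, 383]) cube([82, 807, 25]);
translate([1801, 389, 383]) cube([82, 807, 25]);
translate([1991, 389, 383]) cube([82, 807, 25]);


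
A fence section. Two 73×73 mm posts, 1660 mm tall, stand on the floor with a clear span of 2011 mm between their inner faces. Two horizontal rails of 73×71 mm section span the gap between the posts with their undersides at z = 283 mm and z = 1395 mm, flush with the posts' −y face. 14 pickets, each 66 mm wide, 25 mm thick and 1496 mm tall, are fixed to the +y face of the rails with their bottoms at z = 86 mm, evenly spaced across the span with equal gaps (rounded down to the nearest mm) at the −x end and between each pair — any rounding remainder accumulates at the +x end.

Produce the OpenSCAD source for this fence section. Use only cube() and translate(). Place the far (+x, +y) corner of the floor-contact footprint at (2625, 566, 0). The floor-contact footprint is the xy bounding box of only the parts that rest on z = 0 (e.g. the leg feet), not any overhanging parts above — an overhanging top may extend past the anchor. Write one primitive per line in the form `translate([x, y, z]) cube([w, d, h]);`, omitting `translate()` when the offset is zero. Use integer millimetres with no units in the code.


translate([468, 493, 0]) cube([73, 73, 1660]);
translate([2552, 493, 0]) cube([73, 73, 1660]);
translate([541, 493, 283]) cube([2011, 73, 71]);
translate([541, 493, 1395]) cube([2011, 73, 71]);
translate([613, 566, 86]) cube([66, 25, 1496]);
translate([751, 566, 86]) cube([66, 25, 1496]);
translate([889, 566, 86]) cube([66, 25, 1496]);
translate([1027, 566, 86]) cube([66, 25, 1496]);
translate([1165, 566, 86]) cube([66, 25, 1496]);
translate([1303, 566, 86]) cube([66, 25, 1496]);
translate([1441, 566, 86]) cube([66, 25, 1496]);
translate([1579, 566, 86]) cube([66, 25, 1496]);
translate([1717, 566, 86]) cube([66, 25, 1496]);
translate([1855, 566, 86]) cube([66, 25, 1496]);
translate([1993, 566, 86]) cube([66, 25, 1496]);
translate([2131, 566, 86]) cube([66, 25, 1496]);
translate([2269, 566, 86]) cube([66, 25, 1496]);
translate([2407, 566, 86]) cube([66, 25, 1496]);


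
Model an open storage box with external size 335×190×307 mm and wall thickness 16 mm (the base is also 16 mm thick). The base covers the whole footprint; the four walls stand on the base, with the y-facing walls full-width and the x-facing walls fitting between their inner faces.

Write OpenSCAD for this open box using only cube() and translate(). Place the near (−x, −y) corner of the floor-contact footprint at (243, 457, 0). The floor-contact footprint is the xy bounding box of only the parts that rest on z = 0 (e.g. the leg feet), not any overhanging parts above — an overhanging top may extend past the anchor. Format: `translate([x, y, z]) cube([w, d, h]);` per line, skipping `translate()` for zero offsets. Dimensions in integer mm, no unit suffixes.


translate([243, 457, 0]) cube([335, 190, 16]);
translate([243, 457, 16]) cube([335, 16, 291]);
translate([243, 631, 16]) cube([335, 16, 291]);
translate([243, 473, 16]) cube([16, 158, 291]);
translate([562, 473, 16]) cube([16, 158, 291]);


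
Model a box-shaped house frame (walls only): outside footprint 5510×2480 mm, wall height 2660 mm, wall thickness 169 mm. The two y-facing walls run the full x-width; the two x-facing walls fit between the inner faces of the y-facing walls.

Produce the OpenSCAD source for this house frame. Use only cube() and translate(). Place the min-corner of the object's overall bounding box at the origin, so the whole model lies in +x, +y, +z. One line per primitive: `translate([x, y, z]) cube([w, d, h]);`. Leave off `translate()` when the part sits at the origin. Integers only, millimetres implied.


cube([5510, 169, 2660]);
translate([0, 2311, 0]) cube([5510, 169, 2660]);
translate([0, 169, 0]) cube([169, 2142, 2660]);
translate([5341, 169, 0]) cube([169, 2142, 2660]);


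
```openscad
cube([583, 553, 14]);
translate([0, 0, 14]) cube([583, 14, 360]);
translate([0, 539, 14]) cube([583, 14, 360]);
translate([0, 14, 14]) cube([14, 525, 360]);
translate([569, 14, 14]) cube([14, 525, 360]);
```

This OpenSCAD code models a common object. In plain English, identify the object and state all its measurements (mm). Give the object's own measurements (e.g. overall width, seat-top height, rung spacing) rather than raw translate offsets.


An open-topped rectangular box: outside dimensions 583×553×374 mm, with a uniform wall and base thickness of 14 mm. The base is a full 583×553 slab on the floor; four walls sit on top of the base. The front and back walls (the −y and +y sides) span the full width; the two side walls fit between them.


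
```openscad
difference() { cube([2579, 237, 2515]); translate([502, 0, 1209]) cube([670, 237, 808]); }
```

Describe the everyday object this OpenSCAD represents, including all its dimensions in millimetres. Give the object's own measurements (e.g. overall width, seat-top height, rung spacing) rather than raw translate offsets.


A wall 2579 mm long (x), 237 mm thick (y), 2515 mm tall, with a rectangular window opening cut through it. The opening is 670 mm wide and 808 mm tall; its sill is at z = 1209 mm and its near (−x) edge is 502 mm from the wall's −x end. The opening passes through the full wall thickness.


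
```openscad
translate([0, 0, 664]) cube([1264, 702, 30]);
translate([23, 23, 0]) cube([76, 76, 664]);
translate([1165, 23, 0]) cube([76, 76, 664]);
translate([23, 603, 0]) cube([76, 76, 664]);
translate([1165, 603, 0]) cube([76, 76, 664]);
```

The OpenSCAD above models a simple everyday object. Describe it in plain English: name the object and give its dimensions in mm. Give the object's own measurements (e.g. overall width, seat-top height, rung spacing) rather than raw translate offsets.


A rectangular dining table. The top is 1264×702×30 mm with its upper surface at z = 694 mm. It stands on four 76×76 mm square legs, each inset 23 mm from the nearest pair of top edges, running from the floor to the underside of the top.


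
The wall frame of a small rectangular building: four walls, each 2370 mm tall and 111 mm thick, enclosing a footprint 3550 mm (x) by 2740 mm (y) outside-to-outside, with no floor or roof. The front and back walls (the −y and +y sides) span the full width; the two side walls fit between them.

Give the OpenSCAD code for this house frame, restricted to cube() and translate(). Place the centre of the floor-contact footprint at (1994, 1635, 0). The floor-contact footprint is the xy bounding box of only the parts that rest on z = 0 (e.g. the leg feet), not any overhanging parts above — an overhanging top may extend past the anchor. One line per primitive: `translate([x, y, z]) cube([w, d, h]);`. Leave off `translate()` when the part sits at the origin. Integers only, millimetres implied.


translate([219, 265, 0]) cube([3550, 111, 2370]);
translate([219, 2894, 0]) cube([3550, 111, 2370]);
translate([219, 376, 0]) cube([111, 2518, 2370]);
translate([3658, 376, 0]) cube([111, 2518, 2370]);


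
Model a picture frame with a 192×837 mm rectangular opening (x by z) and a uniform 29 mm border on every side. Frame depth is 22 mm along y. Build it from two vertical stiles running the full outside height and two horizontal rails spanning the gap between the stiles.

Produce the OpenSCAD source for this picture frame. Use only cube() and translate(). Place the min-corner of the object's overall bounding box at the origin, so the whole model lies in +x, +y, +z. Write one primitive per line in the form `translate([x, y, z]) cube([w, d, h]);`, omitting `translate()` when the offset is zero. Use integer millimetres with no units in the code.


cube([29, 22, 895]);
translate([221, 0, 0]) cube([29, 22, 895]);
translate([29, 0, 0]) cube([192, 22, 29]);
translate([29, 0, 866]) cube([192, 22, 29]);


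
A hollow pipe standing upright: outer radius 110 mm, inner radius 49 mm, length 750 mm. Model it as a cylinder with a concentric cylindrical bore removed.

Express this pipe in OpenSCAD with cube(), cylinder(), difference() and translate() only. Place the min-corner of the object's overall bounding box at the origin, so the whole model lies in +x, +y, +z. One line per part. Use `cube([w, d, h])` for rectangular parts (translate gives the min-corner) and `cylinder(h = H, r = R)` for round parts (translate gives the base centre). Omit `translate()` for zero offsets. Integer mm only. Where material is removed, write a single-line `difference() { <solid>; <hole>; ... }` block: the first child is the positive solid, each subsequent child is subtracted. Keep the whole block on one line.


difference() { translate([110, 110, 0]) cylinder(h = 750, r = 110); translate([110, 110, 0]) cylinder(h = 750, r = 49); }


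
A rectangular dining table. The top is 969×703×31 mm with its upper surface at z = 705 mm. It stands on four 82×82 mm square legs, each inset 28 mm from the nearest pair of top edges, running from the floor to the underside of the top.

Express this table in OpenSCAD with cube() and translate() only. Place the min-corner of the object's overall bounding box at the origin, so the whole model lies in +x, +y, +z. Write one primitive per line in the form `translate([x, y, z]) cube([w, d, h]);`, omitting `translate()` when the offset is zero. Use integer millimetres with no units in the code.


translate([0, 0, 674]) cube([969, 703, 31]);
translate([28, 28, 0]) cube([82, 82, 674]);
translate([859, 28, 0]) cube([82, 82, 674]);
translate([28, 593, 0]) cube([82, 82, 674]);
translate([859, 593, 0]) cube([82, 82, 674]);


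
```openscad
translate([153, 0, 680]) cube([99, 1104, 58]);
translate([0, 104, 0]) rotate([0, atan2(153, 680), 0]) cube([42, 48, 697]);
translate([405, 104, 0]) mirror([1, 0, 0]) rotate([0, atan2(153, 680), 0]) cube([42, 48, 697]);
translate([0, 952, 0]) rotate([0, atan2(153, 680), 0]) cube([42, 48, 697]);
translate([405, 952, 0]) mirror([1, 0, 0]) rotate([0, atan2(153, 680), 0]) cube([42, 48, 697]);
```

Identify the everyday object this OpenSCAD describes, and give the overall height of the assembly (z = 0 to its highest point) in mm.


A sawhorse. The overall height is 738 mm.

A beam across two mirrored pairs of raked legs — a sawhorse. The beam's underside is at z = 680 (matching the legs' vertical rise in atan2(153, 680)) and the beam is 58 mm tall, so its top is at 680 + 58 = 738 mm. The raked legs top out at the beam's underside, so that is the highest point.


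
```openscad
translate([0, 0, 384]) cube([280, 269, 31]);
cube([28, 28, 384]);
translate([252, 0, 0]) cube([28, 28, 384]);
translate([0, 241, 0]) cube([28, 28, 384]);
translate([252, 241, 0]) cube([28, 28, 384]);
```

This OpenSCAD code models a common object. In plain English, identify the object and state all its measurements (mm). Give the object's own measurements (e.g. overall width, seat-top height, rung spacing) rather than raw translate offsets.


A four-legged stool. The seat is a 280×269×31 mm slab whose top surface is at z = 415 mm; four square legs, each 28×28 mm in cross-section, run from the floor (z = 0) to the underside of the seat, each flush with a corner of the seat.


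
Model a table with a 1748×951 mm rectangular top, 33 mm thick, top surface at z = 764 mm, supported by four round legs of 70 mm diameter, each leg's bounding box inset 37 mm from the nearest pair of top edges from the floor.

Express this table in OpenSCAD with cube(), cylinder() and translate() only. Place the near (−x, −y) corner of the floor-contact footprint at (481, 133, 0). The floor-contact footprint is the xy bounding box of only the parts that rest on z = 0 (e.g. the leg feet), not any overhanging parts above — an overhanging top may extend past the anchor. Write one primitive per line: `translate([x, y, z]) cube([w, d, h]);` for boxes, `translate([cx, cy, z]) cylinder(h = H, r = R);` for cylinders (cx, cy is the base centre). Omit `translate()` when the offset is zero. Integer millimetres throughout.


translate([444, 96, 731]) cube([1748, 951, 33]);
translate([516, 168, 0]) cylinder(h = 731, r = 35);
translate([2120, 168, 0]) cylinder(h = 731, r = 35);
translate([516, 975, 0]) cylinder(h = 731, r = 35);
translate([2120, 975, 0]) cylinder(h = 731, r = 35);


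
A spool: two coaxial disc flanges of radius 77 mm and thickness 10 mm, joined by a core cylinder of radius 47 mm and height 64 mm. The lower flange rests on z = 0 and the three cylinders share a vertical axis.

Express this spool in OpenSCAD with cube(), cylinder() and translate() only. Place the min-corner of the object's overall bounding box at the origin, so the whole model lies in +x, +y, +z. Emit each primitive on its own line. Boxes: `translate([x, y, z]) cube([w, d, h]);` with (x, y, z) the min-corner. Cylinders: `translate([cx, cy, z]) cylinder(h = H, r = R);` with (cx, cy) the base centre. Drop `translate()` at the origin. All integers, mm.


translate([77, 77, 0]) cylinder(h = 10, r = 77);
translate([77, 77, 10]) cylinder(h = 64, r = 47);
translate([77, 77, 74]) cylinder(h = 10, r = 77);


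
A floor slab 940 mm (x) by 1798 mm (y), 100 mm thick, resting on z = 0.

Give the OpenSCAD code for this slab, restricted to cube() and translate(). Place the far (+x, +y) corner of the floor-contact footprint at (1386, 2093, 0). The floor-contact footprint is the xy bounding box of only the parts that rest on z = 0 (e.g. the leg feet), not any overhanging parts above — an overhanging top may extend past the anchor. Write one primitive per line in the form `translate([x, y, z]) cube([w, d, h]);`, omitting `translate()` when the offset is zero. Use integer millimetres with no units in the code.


translate([446, 295, 0]) cube([940, 1798, 100]);


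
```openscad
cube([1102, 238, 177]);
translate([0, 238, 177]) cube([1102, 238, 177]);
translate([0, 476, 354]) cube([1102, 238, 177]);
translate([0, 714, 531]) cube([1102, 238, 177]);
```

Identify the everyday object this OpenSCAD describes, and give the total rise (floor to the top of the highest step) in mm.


A staircase. The total rise is 708 mm.

4 identical blocks, each offset up and back from the previous — a staircase. Each step is 177 mm tall and there are 4 of them, so the total rise is 4 × 177 = 708 mm.


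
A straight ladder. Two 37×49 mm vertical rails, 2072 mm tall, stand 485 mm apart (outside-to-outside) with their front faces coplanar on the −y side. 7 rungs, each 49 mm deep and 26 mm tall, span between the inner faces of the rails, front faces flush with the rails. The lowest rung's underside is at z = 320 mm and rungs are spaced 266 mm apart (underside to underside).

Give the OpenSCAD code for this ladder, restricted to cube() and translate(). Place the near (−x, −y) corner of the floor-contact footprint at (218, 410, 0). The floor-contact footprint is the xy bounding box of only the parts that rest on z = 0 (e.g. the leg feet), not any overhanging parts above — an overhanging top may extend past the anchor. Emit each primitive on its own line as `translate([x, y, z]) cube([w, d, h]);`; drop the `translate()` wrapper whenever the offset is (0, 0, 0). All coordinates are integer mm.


translate([218, 410, 0]) cube([37, 49, 2072]);
translate([666, 410, 0]) cube([37, 49, 2072]);
translate([255, 410, 320]) cube([411, 49, 26]);
translate([255, 410, 586]) cube([411, 49, 26]);
translate([255, 410, 852]) cube([411, 49, 26]);
translate([255, 410, 1118]) cube([411, 49, 26]);
translate([255, 410, 1384]) cube([411, 49, 26]);
translate([255, 410, 1650]) cube([411, 49, 26]);
translate([255, 410, 1916]) cube([411, 49, 26]);


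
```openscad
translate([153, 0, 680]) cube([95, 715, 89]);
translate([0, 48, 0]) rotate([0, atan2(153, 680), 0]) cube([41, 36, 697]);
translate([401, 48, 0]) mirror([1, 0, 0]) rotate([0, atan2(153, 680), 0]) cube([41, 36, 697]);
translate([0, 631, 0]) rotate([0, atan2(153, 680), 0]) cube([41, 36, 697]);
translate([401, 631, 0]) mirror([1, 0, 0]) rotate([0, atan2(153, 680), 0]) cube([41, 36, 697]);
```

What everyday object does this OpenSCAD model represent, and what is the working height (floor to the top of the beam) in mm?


A sawhorse. The overall height is 769 mm.

A beam across two mirrored pairs of raked legs — a sawhorse. The beam's underside is at z = 680 (matching the legs' vertical rise in atan2(153, 680)) and the beam is 89 mm tall, so its top is at 680 + 89 = 769 mm. The raked legs top out at the beam's underside, so that is the highest point.


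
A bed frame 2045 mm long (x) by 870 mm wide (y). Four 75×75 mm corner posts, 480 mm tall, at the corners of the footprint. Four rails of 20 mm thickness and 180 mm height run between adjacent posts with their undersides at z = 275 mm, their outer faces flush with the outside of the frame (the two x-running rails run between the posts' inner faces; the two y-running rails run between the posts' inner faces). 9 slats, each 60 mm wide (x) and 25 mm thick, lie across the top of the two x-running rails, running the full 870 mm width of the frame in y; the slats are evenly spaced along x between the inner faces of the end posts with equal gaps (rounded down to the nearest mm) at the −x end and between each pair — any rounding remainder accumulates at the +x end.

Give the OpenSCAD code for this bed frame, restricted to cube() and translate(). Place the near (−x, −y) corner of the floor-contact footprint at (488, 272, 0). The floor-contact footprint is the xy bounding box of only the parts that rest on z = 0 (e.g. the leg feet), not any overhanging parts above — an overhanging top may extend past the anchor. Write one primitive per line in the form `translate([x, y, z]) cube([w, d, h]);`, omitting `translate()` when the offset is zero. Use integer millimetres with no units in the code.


translate([488, 272, 0]) cube([75, 75, 480]);
translate([488, 1067, 0]) cube([75, 75, 480]);
translate([2458, 272, 0]) cube([75, 75, 480]);
translate([2458, 1067, 0]) cube([75, 75, 480]);
translate([563, 272, 275]) cube([1895, 20, 180]);
translate([563, 1122, 275]) cube([1895, 20, 180]);
translate([488, 347, 275]) cube([20, 720, 180]);
translate([2513, 347, 275]) cube([20, 720, 180]);
translate([698, 272, 455]) cube([60, 870, 25]);
translate([893, 272, 455]) cube([60, 870, 25]);
translate([1088, 272, 455]) cube([60, 870, 25]);
translate([1283, 272, 455]) cube([60, 870, 25]);
translate([1478, 272, 455]) cube([60, 870, 25]);
translate([1673, 272, 455]) cube([60, 870, 25]);
translate([1868, 272, 455]) cube([60, 870, 25]);
translate([2063, 272, 455]) cube([60, 870, 25]);
translate([2258, 272, 455]) cube([60, 870, 25]);


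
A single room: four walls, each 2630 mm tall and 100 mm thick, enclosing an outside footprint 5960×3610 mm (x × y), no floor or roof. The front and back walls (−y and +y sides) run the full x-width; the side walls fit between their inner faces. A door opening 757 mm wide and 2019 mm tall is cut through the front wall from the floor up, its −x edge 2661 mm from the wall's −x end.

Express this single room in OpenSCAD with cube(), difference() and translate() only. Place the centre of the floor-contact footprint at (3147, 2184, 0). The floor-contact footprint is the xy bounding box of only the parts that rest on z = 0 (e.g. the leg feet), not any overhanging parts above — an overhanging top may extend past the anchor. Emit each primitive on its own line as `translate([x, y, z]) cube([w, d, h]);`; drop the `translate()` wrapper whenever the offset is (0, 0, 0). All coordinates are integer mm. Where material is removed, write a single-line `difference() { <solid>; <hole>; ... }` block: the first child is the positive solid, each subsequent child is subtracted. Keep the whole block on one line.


difference() { translate([167, 379, 0]) cube([5960, 100, 2630]); translate([2828, 379, 0]) cube([757, 100, 2019]); }
translate([167, 3889, 0]) cube([5960, 100, 2630]);
translate([167, 479, 0]) cube([100, 3410, 2630]);
translate([6027, 479, 0]) cube([100, 3410, 2630]);


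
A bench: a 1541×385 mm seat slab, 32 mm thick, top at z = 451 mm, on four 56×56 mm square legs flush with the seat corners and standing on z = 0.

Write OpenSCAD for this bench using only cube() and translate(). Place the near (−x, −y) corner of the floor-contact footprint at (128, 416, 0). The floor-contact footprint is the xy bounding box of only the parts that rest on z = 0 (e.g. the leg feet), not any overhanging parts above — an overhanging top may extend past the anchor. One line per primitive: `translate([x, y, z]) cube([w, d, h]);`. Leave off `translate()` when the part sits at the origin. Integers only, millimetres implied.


// leg_h = 451 − 32 = 419
translate([128, 416, 419]) cube([1541, 385, 32]);
translate([128, 416, 0]) cube([56, 56, 419]);
translate([128, 745, 0]) cube([56, 56, 419]);
translate([1613, 416, 0]) cube([56, 56, 419]);
translate([1613, 745, 0]) cube([56, 56, 419]);


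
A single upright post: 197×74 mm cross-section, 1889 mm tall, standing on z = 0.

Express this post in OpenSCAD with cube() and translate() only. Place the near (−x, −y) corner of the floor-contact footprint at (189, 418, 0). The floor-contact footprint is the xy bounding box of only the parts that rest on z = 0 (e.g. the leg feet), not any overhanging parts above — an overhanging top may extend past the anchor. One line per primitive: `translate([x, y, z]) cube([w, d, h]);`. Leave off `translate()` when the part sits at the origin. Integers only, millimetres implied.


translate([189, 418, 0]) cube([197, 74, 1889]);


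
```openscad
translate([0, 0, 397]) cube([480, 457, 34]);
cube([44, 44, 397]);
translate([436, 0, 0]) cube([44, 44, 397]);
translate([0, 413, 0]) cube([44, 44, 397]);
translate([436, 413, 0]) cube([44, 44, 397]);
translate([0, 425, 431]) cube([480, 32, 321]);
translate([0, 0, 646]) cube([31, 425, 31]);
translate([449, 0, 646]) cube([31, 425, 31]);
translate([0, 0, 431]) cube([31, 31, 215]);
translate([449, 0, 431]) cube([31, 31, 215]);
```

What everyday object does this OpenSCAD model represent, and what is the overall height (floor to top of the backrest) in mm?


A chair. The overall height is 752 mm.

A slab on four corner posts with a tall panel at the back — a chair. The seat slab sits at z = 397 with thickness 34, and the 321 mm backrest starts at the seat top, so the overall height is 397 + 34 + 321 = 752 mm.


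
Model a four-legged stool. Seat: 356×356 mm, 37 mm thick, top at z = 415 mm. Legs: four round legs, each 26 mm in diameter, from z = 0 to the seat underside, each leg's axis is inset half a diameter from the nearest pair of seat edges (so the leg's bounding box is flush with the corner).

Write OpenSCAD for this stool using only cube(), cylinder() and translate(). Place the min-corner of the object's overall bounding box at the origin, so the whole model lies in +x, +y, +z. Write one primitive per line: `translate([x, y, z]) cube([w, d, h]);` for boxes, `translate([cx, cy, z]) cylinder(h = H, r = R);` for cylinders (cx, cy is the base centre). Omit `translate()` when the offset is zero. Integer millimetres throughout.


translate([0, 0, 378]) cube([356, 356, 37]);
translate([13, 13, 0]) cylinder(h = 378, r = 13);
translate([343, 13, 0]) cylinder(h = 378, r = 13);
translate([13, 343, 0]) cylinder(h = 378, r = 13);
translate([343, 343, 0]) cylinder(h = 378, r = 13);


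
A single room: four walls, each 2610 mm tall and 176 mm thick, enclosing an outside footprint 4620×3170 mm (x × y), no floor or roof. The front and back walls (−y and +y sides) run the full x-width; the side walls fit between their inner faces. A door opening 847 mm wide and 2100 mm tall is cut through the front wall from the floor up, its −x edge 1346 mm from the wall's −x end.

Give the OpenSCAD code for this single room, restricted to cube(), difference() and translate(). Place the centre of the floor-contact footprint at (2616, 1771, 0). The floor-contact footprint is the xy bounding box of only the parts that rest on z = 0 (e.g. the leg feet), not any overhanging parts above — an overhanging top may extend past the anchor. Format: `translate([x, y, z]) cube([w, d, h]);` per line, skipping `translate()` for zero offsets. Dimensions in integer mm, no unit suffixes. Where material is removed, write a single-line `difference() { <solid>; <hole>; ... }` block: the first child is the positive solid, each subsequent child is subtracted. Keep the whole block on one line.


difference() { translate([306, 186, 0]) cube([4620, 176, 2610]); translate([1652, 186, 0]) cube([847, 176, 2100]); }
translate([306, 3180, 0]) cube([4620, 176, 2610]);
translate([306, 362, 0]) cube([176, 2818, 2610]);
translate([4750, 362, 0]) cube([176, 2818, 2610]);
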